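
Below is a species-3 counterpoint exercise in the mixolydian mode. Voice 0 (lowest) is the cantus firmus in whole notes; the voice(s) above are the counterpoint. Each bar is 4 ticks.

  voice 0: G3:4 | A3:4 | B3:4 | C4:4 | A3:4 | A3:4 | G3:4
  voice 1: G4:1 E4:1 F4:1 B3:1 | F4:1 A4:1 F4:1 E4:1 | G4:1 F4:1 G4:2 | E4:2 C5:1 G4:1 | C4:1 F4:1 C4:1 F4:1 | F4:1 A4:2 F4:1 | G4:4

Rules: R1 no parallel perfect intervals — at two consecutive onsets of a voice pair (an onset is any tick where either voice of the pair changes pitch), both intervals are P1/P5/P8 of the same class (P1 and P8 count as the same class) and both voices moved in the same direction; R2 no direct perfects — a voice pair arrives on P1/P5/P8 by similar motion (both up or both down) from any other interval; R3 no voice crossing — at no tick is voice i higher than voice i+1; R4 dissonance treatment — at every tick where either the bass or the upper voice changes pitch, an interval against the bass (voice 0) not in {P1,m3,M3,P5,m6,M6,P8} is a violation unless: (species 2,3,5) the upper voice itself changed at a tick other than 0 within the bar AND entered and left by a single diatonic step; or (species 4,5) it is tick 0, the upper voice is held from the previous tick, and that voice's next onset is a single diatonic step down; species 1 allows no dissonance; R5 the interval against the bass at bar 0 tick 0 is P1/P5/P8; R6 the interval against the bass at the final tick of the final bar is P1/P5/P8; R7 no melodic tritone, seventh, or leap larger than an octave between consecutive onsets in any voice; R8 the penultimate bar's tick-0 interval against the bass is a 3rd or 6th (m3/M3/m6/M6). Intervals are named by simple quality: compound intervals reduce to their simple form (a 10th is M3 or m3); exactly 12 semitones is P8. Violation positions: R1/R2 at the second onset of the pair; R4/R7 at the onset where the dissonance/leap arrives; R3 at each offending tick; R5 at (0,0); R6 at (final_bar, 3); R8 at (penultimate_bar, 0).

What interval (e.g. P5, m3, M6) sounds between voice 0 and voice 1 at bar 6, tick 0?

P8

voice 0=G3 voice 1=G4 -> P8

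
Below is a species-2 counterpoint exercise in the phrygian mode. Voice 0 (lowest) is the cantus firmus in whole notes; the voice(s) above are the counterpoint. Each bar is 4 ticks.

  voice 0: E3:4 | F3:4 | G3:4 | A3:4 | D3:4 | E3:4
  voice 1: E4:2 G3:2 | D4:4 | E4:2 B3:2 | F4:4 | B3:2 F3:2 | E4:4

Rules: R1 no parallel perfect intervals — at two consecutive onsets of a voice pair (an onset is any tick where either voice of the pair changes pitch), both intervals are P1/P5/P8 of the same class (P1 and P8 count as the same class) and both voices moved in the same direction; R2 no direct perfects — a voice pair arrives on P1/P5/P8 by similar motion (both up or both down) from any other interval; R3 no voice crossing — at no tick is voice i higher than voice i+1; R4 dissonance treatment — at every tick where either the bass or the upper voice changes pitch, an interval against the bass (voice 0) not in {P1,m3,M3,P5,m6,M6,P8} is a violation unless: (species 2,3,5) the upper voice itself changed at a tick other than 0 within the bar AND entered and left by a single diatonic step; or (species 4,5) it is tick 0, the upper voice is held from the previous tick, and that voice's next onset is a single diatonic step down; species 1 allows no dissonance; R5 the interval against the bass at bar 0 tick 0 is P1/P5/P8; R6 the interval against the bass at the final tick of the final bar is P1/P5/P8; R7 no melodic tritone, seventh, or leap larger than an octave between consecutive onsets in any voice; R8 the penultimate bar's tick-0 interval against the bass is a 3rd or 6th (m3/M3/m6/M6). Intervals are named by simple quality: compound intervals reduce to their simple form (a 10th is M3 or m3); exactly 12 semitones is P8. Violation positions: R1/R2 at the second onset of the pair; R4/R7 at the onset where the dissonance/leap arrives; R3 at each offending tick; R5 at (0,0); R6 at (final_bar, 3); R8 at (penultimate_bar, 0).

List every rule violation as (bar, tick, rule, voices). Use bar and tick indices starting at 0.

bar 0: v0=E3 v1=E4 downbeat P8
bar 1: v0=F3 v1=D4 downbeat M6
bar 2: v0=G3 v1=E4 downbeat M6
bar 3: v0=A3 v1=F4 downbeat m6
bar 4: v0=D3 v1=B3 downbeat M6
bar 5: v0=E3 v1=E4 downbeat P8
  -> R7 @ bar 3 tick 0 v(1,): B3->F4 leap 6st
  -> R7 @ bar 4 tick 0 v(1,): F4->B3 leap 6st
  -> R7 @ bar 4 tick 2 v(1,): B3->F3 leap 6st
  -> R2 @ bar 5 tick 0 v(0, 1): D3/F3 m3 -> E3/E4 P8 similar
  -> R7 @ bar 5 tick 0 v(1,): F3->E4 leap 11st

(3, 0, R7, (1,))
(4, 0, R7, (1,))
(4, 2, R7, (1,))
(5, 0, R2, (0, 1))
(5, 0, R7, (1,))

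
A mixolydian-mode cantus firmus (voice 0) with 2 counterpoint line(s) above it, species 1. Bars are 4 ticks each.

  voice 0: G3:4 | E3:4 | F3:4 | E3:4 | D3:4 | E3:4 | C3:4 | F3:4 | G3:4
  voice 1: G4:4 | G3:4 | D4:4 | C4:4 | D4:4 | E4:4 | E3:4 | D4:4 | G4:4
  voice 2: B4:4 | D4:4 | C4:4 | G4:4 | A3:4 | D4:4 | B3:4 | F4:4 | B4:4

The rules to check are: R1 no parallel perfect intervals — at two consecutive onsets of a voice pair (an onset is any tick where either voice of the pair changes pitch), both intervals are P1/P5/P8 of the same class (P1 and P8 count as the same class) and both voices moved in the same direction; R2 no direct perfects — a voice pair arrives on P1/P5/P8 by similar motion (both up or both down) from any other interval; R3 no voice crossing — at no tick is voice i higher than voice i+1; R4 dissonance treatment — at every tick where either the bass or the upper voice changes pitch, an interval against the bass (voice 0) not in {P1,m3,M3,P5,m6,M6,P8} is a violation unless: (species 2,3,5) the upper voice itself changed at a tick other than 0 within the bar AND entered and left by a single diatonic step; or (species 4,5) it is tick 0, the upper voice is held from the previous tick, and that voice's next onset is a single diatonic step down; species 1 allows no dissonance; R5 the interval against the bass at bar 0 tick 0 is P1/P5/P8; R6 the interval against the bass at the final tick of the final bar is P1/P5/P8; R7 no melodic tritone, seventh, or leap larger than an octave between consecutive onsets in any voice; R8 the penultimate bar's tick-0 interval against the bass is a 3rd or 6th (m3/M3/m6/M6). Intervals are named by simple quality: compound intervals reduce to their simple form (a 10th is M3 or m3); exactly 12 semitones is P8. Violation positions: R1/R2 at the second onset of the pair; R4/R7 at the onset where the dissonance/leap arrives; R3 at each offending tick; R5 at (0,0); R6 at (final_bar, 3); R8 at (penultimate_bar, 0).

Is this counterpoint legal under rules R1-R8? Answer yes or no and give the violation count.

No (28 violations)

bar 0: v0=G3 v1=G4 v2=B4 (M3)
bar 1: v0=E3 v1=G3 v2=D4 (m7)
bar 2: v0=F3 v1=D4 v2=C4 (P5)
bar 3: v0=E3 v1=C4 v2=G4 (m3)
bar 4: v0=D3 v1=D4 v2=A3 (P5)
bar 5: v0=E3 v1=E4 v2=D4 (m7)
bar 6: v0=C3 v1=E3 v2=B3 (M7)
bar 7: v0=F3 v1=D4 v2=F4 (P8)
bar 8: v0=G3 v1=G4 v2=B4 (M3)
  R5 @ bar0.0: opens on M3
  R2 @ bar1.0: G4/B4 M3 -> G3/D4 P5 similar
  R4 @ bar1.0: E3/D4 m7 untreated
  R3 @ bar2.0: D4 above C4
  R3 @ bar2.1: D4 above C4
  R3 @ bar2.2: D4 above C4
  R3 @ bar2.3: D4 above C4
  R2 @ bar4.0: E3/G4 m3 -> D3/A3 P5 similar
  R3 @ bar4.0: D4 above A3
  R7 @ bar4.0: G4->A3 leap 10st
  R3 @ bar4.1: D4 above A3
  R3 @ bar4.2: D4 above A3
  R3 @ bar4.3: D4 above A3
  R1 @ bar5.0: D3/D4 P8 -> E3/E4 P8 similar
  R3 @ bar5.0: E4 above D4
  R4 @ bar5.0: E3/D4 m7 untreated
  R3 @ bar5.1: E4 above D4
  R3 @ bar5.2: E4 above D4
  R3 @ bar5.3: E4 above D4
  R2 @ bar6.0: E4/D4 M2 -> E3/B3 P5 similar
  R4 @ bar6.0: C3/B3 M7 untreated
  R2 @ bar7.0: C3/B3 M7 -> F3/F4 P8 similar
  R7 @ bar7.0: E3->D4 leap 10st
  R7 @ bar7.0: B3->F4 leap 6st
  R8 @ bar7.0: penult P8 not 3rd/6th
  R2 @ bar8.0: F3/D4 M6 -> G3/G4 P8 similar
  R7 @ bar8.0: F4->B4 leap 6st
  R6 @ bar8.3: closes on M3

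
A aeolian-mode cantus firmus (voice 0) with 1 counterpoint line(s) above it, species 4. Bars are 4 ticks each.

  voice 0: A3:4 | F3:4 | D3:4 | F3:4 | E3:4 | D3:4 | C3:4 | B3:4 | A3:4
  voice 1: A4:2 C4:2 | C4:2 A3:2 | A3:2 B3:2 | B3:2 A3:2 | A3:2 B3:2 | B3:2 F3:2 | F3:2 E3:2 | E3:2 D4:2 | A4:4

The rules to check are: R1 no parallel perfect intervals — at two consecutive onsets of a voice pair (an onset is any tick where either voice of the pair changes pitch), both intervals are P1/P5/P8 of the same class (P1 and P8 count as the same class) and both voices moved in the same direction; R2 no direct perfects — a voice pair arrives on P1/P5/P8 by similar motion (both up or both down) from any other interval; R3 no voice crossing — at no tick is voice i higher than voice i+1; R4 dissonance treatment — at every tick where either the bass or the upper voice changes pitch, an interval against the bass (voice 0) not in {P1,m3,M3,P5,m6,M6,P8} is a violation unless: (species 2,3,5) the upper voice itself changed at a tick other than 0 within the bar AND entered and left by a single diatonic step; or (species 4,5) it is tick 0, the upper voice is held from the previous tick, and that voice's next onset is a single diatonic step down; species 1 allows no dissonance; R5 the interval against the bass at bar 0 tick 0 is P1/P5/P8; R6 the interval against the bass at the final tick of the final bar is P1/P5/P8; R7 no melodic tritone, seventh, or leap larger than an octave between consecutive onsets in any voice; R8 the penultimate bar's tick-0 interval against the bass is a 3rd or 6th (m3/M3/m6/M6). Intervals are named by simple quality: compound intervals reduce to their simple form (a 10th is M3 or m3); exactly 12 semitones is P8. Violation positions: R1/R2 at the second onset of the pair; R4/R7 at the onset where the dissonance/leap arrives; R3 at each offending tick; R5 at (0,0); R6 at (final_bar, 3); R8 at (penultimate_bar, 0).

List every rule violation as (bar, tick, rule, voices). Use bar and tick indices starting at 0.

bar 0: v0=A3 v1=A4 downbeat P8
bar 1: v0=F3 v1=C4 downbeat P5
bar 2: v0=D3 v1=A3 downbeat P5
bar 3: v0=F3 v1=B3 downbeat TT
bar 4: v0=E3 v1=A3 downbeat P4
bar 5: v0=D3 v1=B3 downbeat M6
bar 6: v0=C3 v1=F3 downbeat P4
bar 7: v0=B3 v1=E3 downbeat P5
bar 8: v0=A3 v1=A4 downbeat P8
  -> R4 @ bar 4 tick 0 v(0, 1): E3/A3 P4 untreated
  -> R7 @ bar 5 tick 2 v(1,): B3->F3 leap 6st
  -> R3 @ bar 7 tick 0 v(0, 1): B3 above E3
  -> R7 @ bar 7 tick 0 v(0,): C3->B3 leap 11st
  -> R8 @ bar 7 tick 0 v(0, 1): penult P5 not 3rd/6th
  -> R3 @ bar 7 tick 1 v(0, 1): B3 above E3
  -> R7 @ bar 7 tick 2 v(1,): E3->D4 leap 10st

(4, 0, R4, (0, 1))
(5, 2, R7, (1,))
(7, 0, R3, (0, 1))
(7, 0, R7, (0,))
(7, 0, R8, (0, 1))
(7, 1, R3, (0, 1))
(7, 2, R7, (1,))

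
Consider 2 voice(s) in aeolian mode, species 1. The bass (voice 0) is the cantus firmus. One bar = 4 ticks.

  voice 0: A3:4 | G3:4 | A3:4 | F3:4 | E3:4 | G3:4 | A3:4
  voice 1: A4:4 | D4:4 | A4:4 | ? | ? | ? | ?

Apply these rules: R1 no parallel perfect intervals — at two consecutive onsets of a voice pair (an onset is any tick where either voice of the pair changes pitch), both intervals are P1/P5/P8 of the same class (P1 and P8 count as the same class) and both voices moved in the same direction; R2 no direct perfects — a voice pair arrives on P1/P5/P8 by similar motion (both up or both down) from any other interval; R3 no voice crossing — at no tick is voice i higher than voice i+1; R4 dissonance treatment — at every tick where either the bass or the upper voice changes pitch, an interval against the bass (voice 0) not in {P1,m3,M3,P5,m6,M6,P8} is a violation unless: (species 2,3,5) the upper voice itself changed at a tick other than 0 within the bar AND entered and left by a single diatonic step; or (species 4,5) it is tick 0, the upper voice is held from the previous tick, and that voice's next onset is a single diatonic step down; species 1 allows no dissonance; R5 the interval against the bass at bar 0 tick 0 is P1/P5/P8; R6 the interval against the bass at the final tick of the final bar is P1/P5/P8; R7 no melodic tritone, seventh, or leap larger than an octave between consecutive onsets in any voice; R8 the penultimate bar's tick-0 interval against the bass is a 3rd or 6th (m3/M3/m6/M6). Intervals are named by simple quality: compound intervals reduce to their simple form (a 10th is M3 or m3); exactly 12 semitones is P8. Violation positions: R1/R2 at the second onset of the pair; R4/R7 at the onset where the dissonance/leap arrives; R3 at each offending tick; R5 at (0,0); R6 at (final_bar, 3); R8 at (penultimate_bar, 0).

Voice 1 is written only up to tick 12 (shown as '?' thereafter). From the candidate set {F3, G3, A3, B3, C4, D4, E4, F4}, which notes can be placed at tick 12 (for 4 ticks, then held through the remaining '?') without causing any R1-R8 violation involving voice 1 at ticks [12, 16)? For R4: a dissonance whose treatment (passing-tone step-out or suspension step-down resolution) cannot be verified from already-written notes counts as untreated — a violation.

{A3, D4}

F3: violates R1,R7
G3: violates R4,R7
A3: legal
B3: violates R4,R7
C4: violates R2
D4: legal
E4: violates R4
F4: violates R1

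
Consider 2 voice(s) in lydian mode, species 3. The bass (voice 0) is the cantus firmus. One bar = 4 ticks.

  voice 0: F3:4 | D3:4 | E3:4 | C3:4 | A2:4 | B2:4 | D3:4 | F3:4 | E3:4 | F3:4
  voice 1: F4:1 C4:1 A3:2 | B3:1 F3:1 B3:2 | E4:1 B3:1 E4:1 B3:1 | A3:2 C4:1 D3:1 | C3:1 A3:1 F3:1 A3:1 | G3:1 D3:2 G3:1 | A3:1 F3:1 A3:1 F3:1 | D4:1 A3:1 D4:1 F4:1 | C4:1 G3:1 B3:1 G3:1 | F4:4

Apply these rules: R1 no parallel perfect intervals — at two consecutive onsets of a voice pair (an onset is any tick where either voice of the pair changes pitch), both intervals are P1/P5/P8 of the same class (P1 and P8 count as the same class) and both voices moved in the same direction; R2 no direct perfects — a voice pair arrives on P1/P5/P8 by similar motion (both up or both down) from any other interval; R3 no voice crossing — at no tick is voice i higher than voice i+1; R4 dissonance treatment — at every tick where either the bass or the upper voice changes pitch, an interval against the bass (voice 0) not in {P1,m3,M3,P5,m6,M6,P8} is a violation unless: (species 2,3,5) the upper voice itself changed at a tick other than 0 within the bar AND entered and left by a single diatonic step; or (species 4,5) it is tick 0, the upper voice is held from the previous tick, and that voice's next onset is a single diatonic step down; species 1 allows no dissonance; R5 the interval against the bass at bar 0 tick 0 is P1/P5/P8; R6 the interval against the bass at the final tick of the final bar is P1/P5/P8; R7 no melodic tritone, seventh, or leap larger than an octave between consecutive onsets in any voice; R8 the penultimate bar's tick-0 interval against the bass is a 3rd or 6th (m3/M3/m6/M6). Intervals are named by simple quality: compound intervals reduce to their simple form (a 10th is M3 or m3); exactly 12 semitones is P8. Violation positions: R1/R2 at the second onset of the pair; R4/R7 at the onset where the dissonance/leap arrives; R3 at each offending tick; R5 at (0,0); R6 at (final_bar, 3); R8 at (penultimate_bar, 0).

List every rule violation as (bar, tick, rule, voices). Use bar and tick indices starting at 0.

bar 0: v0=F3 v1=F4 downbeat P8
bar 1: v0=D3 v1=B3 downbeat M6
bar 2: v0=E3 v1=E4 downbeat P8
bar 3: v0=C3 v1=A3 downbeat M6
bar 4: v0=A2 v1=C3 downbeat m3
bar 5: v0=B2 v1=G3 downbeat m6
bar 6: v0=D3 v1=A3 downbeat P5
bar 7: v0=F3 v1=D4 downbeat M6
bar 8: v0=E3 v1=C4 downbeat m6
bar 9: v0=F3 v1=F4 downbeat P8
  -> R7 @ bar 1 tick 1 v(1,): B3->F3 leap 6st
  -> R7 @ bar 1 tick 2 v(1,): F3->B3 leap 6st
  -> R2 @ bar 2 tick 0 v(0, 1): D3/B3 M6 -> E3/E4 P8 similar
  -> R4 @ bar 3 tick 3 v(0, 1): C3/D3 M2 untreated
  -> R7 @ bar 3 tick 3 v(1,): C4->D3 leap 10st
  -> R2 @ bar 6 tick 0 v(0, 1): B2/G3 m6 -> D3/A3 P5 similar
  -> R2 @ bar 9 tick 0 v(0, 1): E3/G3 m3 -> F3/F4 P8 similar
  -> R7 @ bar 9 tick 0 v(1,): G3->F4 leap 10st

(1, 1, R7, (1,))
(1, 2, R7, (1,))
(2, 0, R2, (0, 1))
(3, 3, R4, (0, 1))
(3, 3, R7, (1,))
(6, 0, R2, (0, 1))
(9, 0, R2, (0, 1))
(9, 0, R7, (1,))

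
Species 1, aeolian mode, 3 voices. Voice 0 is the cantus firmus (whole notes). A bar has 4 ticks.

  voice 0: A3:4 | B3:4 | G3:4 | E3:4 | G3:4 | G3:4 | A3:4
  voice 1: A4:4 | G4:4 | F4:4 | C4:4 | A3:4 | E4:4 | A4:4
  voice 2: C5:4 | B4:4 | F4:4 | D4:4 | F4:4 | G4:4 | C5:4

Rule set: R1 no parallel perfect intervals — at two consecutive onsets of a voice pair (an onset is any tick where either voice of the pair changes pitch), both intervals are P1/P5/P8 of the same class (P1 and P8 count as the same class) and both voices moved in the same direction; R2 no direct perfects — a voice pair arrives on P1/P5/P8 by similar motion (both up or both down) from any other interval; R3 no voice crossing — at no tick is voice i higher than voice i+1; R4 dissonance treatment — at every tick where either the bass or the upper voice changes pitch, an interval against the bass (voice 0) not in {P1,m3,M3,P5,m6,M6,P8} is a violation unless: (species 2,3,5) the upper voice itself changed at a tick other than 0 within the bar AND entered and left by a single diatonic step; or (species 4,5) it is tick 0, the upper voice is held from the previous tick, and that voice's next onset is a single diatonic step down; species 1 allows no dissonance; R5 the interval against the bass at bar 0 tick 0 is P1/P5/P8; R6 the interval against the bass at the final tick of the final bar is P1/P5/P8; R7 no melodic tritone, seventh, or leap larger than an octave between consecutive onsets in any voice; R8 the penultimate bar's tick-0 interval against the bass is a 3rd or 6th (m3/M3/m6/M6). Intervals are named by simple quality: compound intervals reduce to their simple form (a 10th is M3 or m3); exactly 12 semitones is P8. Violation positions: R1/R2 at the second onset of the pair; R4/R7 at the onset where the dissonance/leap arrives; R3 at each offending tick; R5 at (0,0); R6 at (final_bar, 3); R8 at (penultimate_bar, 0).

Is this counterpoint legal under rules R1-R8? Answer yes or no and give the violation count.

No (11 violations)

bar 0: v0=A3 v1=A4 v2=C5 (m3)
bar 1: v0=B3 v1=G4 v2=B4 (P8)
bar 2: v0=G3 v1=F4 v2=F4 (m7)
bar 3: v0=E3 v1=C4 v2=D4 (m7)
bar 4: v0=G3 v1=A3 v2=F4 (m7)
bar 5: v0=G3 v1=E4 v2=G4 (P8)
bar 6: v0=A3 v1=A4 v2=C5 (m3)
  R5 @ bar0.0: opens on m3
  R2 @ bar2.0: G4/B4 M3 -> F4/F4 P1 similar
  R4 @ bar2.0: G3/F4 m7 untreated
  R4 @ bar2.0: G3/F4 m7 untreated
  R7 @ bar2.0: B4->F4 leap 6st
  R4 @ bar3.0: E3/D4 m7 untreated
  R4 @ bar4.0: G3/A3 M2 untreated
  R4 @ bar4.0: G3/F4 m7 untreated
  R8 @ bar5.0: penult P8 not 3rd/6th
  R2 @ bar6.0: G3/E4 M6 -> A3/A4 P8 similar
  R6 @ bar6.3: closes on m3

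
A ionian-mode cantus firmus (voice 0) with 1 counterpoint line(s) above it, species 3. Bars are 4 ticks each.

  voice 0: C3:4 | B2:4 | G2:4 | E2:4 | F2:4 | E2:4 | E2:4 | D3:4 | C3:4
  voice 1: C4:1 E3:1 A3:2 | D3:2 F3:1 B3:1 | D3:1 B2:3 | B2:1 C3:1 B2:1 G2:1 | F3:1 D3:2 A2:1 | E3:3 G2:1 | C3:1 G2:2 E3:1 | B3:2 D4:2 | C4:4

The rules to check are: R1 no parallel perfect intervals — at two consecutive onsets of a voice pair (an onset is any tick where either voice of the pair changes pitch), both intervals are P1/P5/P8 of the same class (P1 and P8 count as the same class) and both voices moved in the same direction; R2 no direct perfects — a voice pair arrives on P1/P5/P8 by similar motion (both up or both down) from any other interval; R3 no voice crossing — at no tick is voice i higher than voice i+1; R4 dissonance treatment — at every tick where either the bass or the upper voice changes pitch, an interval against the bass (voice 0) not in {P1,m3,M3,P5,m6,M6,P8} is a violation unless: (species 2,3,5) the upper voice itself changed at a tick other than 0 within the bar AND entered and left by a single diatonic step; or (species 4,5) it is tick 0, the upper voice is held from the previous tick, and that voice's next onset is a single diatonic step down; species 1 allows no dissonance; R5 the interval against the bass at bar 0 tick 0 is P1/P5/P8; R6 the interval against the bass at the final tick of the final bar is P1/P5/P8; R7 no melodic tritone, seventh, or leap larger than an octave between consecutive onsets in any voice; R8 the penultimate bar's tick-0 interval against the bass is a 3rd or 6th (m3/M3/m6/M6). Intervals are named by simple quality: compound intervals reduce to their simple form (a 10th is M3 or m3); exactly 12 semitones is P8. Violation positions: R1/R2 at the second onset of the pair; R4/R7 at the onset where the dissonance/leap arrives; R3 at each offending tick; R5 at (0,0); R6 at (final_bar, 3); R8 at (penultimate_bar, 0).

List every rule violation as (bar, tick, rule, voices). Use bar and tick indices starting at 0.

(1, 2, R4, (0, 1))
(1, 3, R7, (1,))
(2, 0, R2, (0, 1))
(4, 0, R2, (0, 1))
(4, 0, R7, (1,))
(7, 0, R7, (0,))
(8, 0, R1, (0, 1))

bar 0: v0=C3 v1=C4 downbeat P8
bar 1: v0=B2 v1=D3 downbeat m3
bar 2: v0=G2 v1=D3 downbeat P5
bar 3: v0=E2 v1=B2 downbeat P5
bar 4: v0=F2 v1=F3 downbeat P8
bar 5: v0=E2 v1=E3 downbeat P8
bar 6: v0=E2 v1=C3 downbeat m6
bar 7: v0=D3 v1=B3 downbeat M6
bar 8: v0=C3 v1=C4 downbeat P8
  -> R4 @ bar 1 tick 2 v(0, 1): B2/F3 TT untreated
  -> R7 @ bar 1 tick 3 v(1,): F3->B3 leap 6st
  -> R2 @ bar 2 tick 0 v(0, 1): B2/B3 P8 -> G2/D3 P5 similar
  -> R2 @ bar 4 tick 0 v(0, 1): E2/G2 m3 -> F2/F3 P8 similar
  -> R7 @ bar 4 tick 0 v(1,): G2->F3 leap 10st
  -> R7 @ bar 7 tick 0 v(0,): E2->D3 leap 10st
  -> R1 @ bar 8 tick 0 v(0, 1): D3/D4 P8 -> C3/C4 P8 similar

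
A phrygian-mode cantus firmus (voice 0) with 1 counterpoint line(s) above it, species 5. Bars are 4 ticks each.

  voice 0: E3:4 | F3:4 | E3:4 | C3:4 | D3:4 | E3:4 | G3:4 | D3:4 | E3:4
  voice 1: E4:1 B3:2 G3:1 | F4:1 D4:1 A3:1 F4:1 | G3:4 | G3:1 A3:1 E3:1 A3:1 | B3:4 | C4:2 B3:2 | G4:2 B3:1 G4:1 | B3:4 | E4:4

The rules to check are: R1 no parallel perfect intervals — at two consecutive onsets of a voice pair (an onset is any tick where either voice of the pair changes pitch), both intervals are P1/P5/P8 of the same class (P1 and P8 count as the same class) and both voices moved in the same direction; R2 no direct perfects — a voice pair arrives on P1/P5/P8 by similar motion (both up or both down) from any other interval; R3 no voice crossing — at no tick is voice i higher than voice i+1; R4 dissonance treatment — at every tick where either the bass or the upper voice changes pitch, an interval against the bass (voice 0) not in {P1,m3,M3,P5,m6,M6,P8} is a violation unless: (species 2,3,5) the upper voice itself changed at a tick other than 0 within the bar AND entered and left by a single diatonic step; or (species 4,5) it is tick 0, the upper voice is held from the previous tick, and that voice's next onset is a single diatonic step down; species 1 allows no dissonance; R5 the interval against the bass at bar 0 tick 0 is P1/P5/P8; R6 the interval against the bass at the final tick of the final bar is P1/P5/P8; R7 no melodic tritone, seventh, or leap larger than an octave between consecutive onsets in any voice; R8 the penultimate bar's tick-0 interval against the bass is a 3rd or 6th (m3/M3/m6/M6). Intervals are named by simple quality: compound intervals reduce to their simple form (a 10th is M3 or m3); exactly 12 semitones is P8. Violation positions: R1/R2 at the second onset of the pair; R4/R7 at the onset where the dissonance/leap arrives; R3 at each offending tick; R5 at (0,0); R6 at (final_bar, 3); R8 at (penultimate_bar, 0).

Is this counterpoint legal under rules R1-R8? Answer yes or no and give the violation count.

No (5 violations)

bar 0: v0=E3 v1=E4 (P8)
bar 1: v0=F3 v1=F4 (P8)
bar 2: v0=E3 v1=G3 (m3)
bar 3: v0=C3 v1=G3 (P5)
bar 4: v0=D3 v1=B3 (M6)
bar 5: v0=E3 v1=C4 (m6)
bar 6: v0=G3 v1=G4 (P8)
bar 7: v0=D3 v1=B3 (M6)
bar 8: v0=E3 v1=E4 (P8)
  R2 @ bar1.0: E3/G3 m3 -> F3/F4 P8 similar
  R7 @ bar1.0: G3->F4 leap 10st
  R7 @ bar2.0: F4->G3 leap 10st
  R2 @ bar6.0: E3/B3 P5 -> G3/G4 P8 similar
  R2 @ bar8.0: D3/B3 M6 -> E3/E4 P8 similar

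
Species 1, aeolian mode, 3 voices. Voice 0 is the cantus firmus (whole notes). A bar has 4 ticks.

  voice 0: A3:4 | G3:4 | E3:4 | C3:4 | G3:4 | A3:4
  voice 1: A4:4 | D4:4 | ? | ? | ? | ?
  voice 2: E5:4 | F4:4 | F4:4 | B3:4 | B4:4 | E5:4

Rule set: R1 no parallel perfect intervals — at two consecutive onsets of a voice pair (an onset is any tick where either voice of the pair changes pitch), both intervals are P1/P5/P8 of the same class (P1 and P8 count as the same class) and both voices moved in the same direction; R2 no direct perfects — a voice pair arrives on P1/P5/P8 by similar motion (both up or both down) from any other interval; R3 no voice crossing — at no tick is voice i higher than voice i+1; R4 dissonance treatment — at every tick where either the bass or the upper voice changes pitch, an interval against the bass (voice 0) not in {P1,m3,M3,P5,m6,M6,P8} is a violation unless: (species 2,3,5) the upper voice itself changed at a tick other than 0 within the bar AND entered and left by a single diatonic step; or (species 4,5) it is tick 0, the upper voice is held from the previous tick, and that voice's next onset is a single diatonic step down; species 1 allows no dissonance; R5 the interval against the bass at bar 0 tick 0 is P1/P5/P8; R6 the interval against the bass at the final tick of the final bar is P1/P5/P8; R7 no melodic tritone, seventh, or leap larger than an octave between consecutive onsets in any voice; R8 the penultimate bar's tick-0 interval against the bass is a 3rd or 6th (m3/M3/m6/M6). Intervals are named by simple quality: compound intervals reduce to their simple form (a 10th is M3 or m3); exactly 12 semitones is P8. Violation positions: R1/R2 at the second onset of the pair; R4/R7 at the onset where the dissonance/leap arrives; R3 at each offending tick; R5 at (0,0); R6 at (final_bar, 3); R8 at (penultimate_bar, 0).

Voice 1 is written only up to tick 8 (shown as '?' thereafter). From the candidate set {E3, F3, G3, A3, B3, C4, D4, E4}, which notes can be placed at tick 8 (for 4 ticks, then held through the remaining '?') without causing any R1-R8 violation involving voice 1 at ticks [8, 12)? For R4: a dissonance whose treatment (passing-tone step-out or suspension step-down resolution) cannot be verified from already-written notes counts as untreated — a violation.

E3: violates R2,R7
F3: violates R4
G3: legal
A3: violates R4
B3: violates R1
C4: legal
D4: violates R4
E4: legal

{C4, E4, G3}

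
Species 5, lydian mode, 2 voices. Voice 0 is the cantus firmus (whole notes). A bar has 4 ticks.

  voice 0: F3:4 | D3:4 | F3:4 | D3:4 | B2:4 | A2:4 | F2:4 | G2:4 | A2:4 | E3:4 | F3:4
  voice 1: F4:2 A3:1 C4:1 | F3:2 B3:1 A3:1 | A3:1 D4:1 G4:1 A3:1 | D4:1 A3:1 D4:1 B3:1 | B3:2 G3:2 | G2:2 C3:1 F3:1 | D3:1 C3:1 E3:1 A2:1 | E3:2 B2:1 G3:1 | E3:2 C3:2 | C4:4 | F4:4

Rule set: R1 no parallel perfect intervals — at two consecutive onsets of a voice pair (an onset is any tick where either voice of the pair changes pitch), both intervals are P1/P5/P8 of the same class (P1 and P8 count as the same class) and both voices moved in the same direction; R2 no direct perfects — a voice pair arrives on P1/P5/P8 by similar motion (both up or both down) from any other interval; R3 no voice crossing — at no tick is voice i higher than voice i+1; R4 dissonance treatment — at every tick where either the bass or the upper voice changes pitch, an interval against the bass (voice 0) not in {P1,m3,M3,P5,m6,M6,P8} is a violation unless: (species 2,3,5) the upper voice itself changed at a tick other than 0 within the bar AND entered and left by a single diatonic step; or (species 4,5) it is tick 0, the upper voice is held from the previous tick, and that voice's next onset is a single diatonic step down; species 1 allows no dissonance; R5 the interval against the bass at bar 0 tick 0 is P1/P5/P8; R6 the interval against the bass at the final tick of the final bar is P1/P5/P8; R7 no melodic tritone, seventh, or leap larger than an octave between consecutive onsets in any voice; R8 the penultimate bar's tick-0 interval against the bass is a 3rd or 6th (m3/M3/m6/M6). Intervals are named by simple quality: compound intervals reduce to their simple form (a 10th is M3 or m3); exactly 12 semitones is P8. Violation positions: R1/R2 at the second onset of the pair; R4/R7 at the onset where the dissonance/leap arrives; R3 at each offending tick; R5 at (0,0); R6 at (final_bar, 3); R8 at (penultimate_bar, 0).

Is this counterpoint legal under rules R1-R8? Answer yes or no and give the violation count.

No (8 violations)

bar 0: v0=F3 v1=F4 (P8)
bar 1: v0=D3 v1=F3 (m3)
bar 2: v0=F3 v1=A3 (M3)
bar 3: v0=D3 v1=D4 (P8)
bar 4: v0=B2 v1=B3 (P8)
bar 5: v0=A2 v1=G2 (M2)
bar 6: v0=F2 v1=D3 (M6)
bar 7: v0=G2 v1=E3 (M6)
bar 8: v0=A2 v1=E3 (P5)
bar 9: v0=E3 v1=C4 (m6)
bar 10: v0=F3 v1=F4 (P8)
  R7 @ bar1.2: F3->B3 leap 6st
  R4 @ bar2.2: F3/G4 M2 untreated
  R7 @ bar2.3: G4->A3 leap 10st
  R3 @ bar5.0: A2 above G2
  R4 @ bar5.0: A2/G2 M2 untreated
  R3 @ bar5.1: A2 above G2
  R4 @ bar6.2: F2/E3 M7 untreated
  R2 @ bar10.0: E3/C4 m6 -> F3/F4 P8 similar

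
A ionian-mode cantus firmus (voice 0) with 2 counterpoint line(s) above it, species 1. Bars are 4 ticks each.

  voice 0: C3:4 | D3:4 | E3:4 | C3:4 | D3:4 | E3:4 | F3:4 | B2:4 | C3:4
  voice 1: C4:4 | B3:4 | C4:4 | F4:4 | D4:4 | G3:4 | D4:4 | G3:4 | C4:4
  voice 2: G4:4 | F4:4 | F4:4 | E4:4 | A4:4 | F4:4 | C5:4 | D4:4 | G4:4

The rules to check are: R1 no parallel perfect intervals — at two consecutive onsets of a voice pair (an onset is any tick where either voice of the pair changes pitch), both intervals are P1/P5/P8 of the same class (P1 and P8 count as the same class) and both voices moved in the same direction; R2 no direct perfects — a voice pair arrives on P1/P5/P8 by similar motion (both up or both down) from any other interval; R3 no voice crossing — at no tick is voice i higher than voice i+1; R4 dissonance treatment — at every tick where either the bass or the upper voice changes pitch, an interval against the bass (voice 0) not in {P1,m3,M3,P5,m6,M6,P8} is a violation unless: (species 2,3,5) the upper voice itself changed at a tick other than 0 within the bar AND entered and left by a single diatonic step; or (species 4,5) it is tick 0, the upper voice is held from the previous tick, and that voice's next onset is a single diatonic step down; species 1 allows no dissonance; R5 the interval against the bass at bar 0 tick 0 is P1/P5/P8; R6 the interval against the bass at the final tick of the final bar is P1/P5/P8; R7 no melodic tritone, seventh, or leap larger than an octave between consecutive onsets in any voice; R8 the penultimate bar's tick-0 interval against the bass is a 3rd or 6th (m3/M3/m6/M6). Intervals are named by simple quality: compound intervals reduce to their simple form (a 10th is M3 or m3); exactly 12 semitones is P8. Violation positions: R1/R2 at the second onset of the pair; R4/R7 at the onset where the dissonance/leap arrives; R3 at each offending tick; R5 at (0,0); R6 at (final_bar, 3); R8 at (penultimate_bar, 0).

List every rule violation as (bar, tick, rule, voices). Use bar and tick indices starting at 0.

(2, 0, R4, (0, 2))
(3, 0, R3, (1, 2))
(3, 0, R4, (0, 1))
(3, 1, R3, (1, 2))
(3, 2, R3, (1, 2))
(3, 3, R3, (1, 2))
(4, 0, R2, (0, 2))
(5, 0, R4, (0, 2))
(6, 0, R2, (0, 2))
(7, 0, R2, (1, 2))
(7, 0, R7, (0,))
(7, 0, R7, (2,))
(8, 0, R1, (1, 2))
(8, 0, R2, (0, 1))
(8, 0, R2, (0, 2))

bar 0: v0=C3 v1=C4 v2=G4 downbeat P5
bar 1: v0=D3 v1=B3 v2=F4 downbeat m3
bar 2: v0=E3 v1=C4 v2=F4 downbeat m2
bar 3: v0=C3 v1=F4 v2=E4 downbeat M3
bar 4: v0=D3 v1=D4 v2=A4 downbeat P5
bar 5: v0=E3 v1=G3 v2=F4 downbeat m2
bar 6: v0=F3 v1=D4 v2=C5 downbeat P5
bar 7: v0=B2 v1=G3 v2=D4 downbeat m3
bar 8: v0=C3 v1=C4 v2=G4 downbeat P5
  -> R4 @ bar 2 tick 0 v(0, 2): E3/F4 m2 untreated
  -> R3 @ bar 3 tick 0 v(1, 2): F4 above E4
  -> R4 @ bar 3 tick 0 v(0, 1): C3/F4 P4 untreated
  -> R3 @ bar 3 tick 1 v(1, 2): F4 above E4
  -> R3 @ bar 3 tick 2 v(1, 2): F4 above E4
  -> R3 @ bar 3 tick 3 v(1, 2): F4 above E4
  -> R2 @ bar 4 tick 0 v(0, 2): C3/E4 M3 -> D3/A4 P5 similar
  -> R4 @ bar 5 tick 0 v(0, 2): E3/F4 m2 untreated
  -> R2 @ bar 6 tick 0 v(0, 2): E3/F4 m2 -> F3/C5 P5 similar
  -> R2 @ bar 7 tick 0 v(1, 2): D4/C5 m7 -> G3/D4 P5 similar
  -> R7 @ bar 7 tick 0 v(0,): F3->B2 leap 6st
  -> R7 @ bar 7 tick 0 v(2,): C5->D4 leap 10st
  -> R1 @ bar 8 tick 0 v(1, 2): G3/D4 P5 -> C4/G4 P5 similar
  -> R2 @ bar 8 tick 0 v(0, 1): B2/G3 m6 -> C3/C4 P8 similar
  -> R2 @ bar 8 tick 0 v(0, 2): B2/D4 m3 -> C3/G4 P5 similar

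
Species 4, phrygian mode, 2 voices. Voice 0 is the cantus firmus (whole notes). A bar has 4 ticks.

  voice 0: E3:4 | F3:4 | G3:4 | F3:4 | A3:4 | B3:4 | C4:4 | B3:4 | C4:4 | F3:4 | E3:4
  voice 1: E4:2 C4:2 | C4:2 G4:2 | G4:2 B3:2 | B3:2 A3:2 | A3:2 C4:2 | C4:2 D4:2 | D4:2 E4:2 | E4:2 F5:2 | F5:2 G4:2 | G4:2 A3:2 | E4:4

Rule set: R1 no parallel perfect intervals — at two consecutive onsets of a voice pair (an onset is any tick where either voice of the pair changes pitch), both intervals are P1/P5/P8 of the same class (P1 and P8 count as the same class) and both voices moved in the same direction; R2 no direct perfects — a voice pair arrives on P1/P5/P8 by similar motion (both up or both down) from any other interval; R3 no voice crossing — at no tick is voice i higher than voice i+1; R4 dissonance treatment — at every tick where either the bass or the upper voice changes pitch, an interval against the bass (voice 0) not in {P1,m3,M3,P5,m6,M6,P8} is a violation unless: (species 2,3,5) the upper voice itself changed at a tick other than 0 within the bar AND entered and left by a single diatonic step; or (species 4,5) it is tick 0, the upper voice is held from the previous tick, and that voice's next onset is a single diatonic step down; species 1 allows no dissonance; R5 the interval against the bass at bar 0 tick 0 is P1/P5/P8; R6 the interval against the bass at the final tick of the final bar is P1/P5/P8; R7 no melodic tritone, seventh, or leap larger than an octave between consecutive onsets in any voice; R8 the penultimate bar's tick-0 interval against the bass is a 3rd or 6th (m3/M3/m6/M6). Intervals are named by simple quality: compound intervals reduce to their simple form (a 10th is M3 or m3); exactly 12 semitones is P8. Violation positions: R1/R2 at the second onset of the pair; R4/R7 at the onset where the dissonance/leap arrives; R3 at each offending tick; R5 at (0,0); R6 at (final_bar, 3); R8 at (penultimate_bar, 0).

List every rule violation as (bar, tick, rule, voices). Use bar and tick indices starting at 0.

bar 0: v0=E3 v1=E4 downbeat P8
bar 1: v0=F3 v1=C4 downbeat P5
bar 2: v0=G3 v1=G4 downbeat P8
bar 3: v0=F3 v1=B3 downbeat TT
bar 4: v0=A3 v1=A3 downbeat P1
bar 5: v0=B3 v1=C4 downbeat m2
bar 6: v0=C4 v1=D4 downbeat M2
bar 7: v0=B3 v1=E4 downbeat P4
bar 8: v0=C4 v1=F5 downbeat P4
bar 9: v0=F3 v1=G4 downbeat M2
bar 10: v0=E3 v1=E4 downbeat P8
  -> R4 @ bar 1 tick 2 v(0, 1): F3/G4 M2 untreated
  -> R4 @ bar 5 tick 0 v(0, 1): B3/C4 m2 untreated
  -> R4 @ bar 6 tick 0 v(0, 1): C4/D4 M2 untreated
  -> R4 @ bar 7 tick 0 v(0, 1): B3/E4 P4 untreated
  -> R4 @ bar 7 tick 2 v(0, 1): B3/F5 TT untreated
  -> R7 @ bar 7 tick 2 v(1,): E4->F5 leap 13st
  -> R4 @ bar 8 tick 0 v(0, 1): C4/F5 P4 untreated
  -> R7 @ bar 8 tick 2 v(1,): F5->G4 leap 10st
  -> R4 @ bar 9 tick 0 v(0, 1): F3/G4 M2 untreated
  -> R8 @ bar 9 tick 0 v(0, 1): penult M2 not 3rd/6th
  -> R7 @ bar 9 tick 2 v(1,): G4->A3 leap 10st

(1, 2, R4, (0, 1))
(5, 0, R4, (0, 1))
(6, 0, R4, (0, 1))
(7, 0, R4, (0, 1))
(7, 2, R4, (0, 1))
(7, 2, R7, (1,))
(8, 0, R4, (0, 1))
(8, 2, R7, (1,))
(9, 0, R4, (0, 1))
(9, 0, R8, (0, 1))
(9, 2, R7, (1,))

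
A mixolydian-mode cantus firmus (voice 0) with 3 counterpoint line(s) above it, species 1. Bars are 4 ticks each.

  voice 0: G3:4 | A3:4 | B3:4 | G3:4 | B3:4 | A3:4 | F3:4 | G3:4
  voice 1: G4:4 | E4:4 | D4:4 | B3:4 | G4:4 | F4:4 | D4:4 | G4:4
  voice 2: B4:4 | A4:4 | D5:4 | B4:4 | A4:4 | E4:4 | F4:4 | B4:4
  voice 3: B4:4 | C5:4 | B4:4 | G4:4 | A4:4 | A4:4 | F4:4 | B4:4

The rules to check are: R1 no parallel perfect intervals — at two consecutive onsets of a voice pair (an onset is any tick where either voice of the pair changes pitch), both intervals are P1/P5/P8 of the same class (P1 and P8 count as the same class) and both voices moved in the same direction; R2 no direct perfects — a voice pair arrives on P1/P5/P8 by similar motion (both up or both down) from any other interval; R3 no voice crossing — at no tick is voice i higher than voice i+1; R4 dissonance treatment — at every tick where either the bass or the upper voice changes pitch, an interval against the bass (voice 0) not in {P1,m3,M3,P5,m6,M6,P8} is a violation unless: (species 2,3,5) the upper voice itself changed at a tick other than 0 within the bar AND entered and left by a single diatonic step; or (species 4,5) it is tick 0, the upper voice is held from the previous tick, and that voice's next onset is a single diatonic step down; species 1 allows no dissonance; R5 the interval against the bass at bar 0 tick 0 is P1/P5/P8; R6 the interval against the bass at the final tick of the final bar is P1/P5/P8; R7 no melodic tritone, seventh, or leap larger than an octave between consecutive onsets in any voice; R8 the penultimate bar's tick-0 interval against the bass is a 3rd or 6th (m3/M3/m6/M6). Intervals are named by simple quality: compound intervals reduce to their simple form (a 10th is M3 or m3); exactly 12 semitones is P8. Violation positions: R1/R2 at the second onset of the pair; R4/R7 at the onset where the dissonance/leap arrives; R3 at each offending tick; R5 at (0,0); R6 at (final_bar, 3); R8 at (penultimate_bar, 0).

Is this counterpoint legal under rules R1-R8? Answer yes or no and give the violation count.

No (28 violations)

bar 0: v0=G3 v1=G4 v2=B4 v3=B4 (M3)
bar 1: v0=A3 v1=E4 v2=A4 v3=C5 (m3)
bar 2: v0=B3 v1=D4 v2=D5 v3=B4 (P8)
bar 3: v0=G3 v1=B3 v2=B4 v3=G4 (P8)
bar 4: v0=B3 v1=G4 v2=A4 v3=A4 (m7)
bar 5: v0=A3 v1=F4 v2=E4 v3=A4 (P8)
bar 6: v0=F3 v1=D4 v2=F4 v3=F4 (P8)
bar 7: v0=G3 v1=G4 v2=B4 v3=B4 (M3)
  R5 @ bar0.0: opens on M3
  R5 @ bar0.0: opens on M3
  R3 @ bar2.0: D5 above B4
  R3 @ bar2.1: D5 above B4
  R3 @ bar2.2: D5 above B4
  R3 @ bar2.3: D5 above B4
  R1 @ bar3.0: B3/B4 P8 -> G3/G4 P8 similar
  R1 @ bar3.0: D4/D5 P8 -> B3/B4 P8 similar
  R3 @ bar3.0: B4 above G4
  R3 @ bar3.1: B4 above G4
  R3 @ bar3.2: B4 above G4
  R3 @ bar3.3: B4 above G4
  R4 @ bar4.0: B3/A4 m7 untreated
  R4 @ bar4.0: B3/A4 m7 untreated
  R2 @ bar5.0: B3/A4 m7 -> A3/E4 P5 similar
  R3 @ bar5.0: F4 above E4
  R3 @ bar5.1: F4 above E4
  R3 @ bar5.2: F4 above E4
  R3 @ bar5.3: F4 above E4
  R1 @ bar6.0: A3/A4 P8 -> F3/F4 P8 similar
  R8 @ bar6.0: penult P8 not 3rd/6th
  R8 @ bar6.0: penult P8 not 3rd/6th
  R1 @ bar7.0: F4/F4 P1 -> B4/B4 P1 similar
  R2 @ bar7.0: F3/D4 M6 -> G3/G4 P8 similar
  R7 @ bar7.0: F4->B4 leap 6st
  R7 @ bar7.0: F4->B4 leap 6st
  R6 @ bar7.3: closes on M3
  R6 @ bar7.3: closes on M3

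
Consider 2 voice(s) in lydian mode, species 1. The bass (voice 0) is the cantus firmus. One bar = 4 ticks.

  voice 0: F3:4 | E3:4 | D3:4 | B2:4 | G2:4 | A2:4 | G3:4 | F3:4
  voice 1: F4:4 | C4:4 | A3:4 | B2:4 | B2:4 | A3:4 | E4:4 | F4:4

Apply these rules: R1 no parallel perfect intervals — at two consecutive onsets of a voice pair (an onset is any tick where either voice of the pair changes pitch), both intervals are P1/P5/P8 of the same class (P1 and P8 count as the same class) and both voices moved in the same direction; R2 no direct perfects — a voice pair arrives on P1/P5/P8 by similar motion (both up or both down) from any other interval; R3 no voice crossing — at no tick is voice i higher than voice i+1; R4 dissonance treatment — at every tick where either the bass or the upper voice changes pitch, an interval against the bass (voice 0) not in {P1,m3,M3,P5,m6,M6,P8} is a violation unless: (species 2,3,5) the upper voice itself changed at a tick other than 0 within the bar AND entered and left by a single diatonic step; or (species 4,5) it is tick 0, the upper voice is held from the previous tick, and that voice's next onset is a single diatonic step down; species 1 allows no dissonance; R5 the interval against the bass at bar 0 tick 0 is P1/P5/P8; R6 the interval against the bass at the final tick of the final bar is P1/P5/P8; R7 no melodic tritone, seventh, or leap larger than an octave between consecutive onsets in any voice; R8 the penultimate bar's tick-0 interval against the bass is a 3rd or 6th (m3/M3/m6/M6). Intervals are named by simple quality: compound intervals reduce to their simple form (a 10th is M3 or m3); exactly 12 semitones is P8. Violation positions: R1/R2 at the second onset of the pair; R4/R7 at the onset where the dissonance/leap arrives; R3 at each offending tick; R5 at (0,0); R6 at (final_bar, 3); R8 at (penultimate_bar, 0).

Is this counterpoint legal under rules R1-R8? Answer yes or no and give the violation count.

No (6 violations)

bar 0: v0=F3 v1=F4 (P8)
bar 1: v0=E3 v1=C4 (m6)
bar 2: v0=D3 v1=A3 (P5)
bar 3: v0=B2 v1=B2 (P1)
bar 4: v0=G2 v1=B2 (M3)
bar 5: v0=A2 v1=A3 (P8)
bar 6: v0=G3 v1=E4 (M6)
bar 7: v0=F3 v1=F4 (P8)
  R2 @ bar2.0: E3/C4 m6 -> D3/A3 P5 similar
  R2 @ bar3.0: D3/A3 P5 -> B2/B2 P1 similar
  R7 @ bar3.0: A3->B2 leap 10st
  R2 @ bar5.0: G2/B2 M3 -> A2/A3 P8 similar
  R7 @ bar5.0: B2->A3 leap 10st
  R7 @ bar6.0: A2->G3 leap 10st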